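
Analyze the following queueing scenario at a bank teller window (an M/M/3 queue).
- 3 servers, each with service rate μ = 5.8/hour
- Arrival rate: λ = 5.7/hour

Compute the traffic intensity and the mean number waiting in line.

Traffic intensity: ρ = λ/(cμ) = 5.7/(3×5.8) = 0.3276
Since ρ = 0.3276 < 1, system is stable.
Offered load a = λ/μ = cρ = 5.7/5.8 = 0.9828
P₀ = [ Σₙ₌₀^2 aⁿ/n! + a^3/(3!(1-ρ)) ]⁻¹
Σ = a^0/0! + a^1/1! + a^2/2! = 1.0000 + 0.9828 + 0.4829 = 2.4657
a^3/(3!(1-ρ)) = 0.9492/(6 × 0.6724) = 0.2353
P₀ = 1/(2.4657 + 0.2353) = 0.3702
Lq = P₀·a^3·ρ / (3!(1-ρ)²) = 0.3702 × 0.9492 × 0.3276 / (6 × 0.4521) = 0.04244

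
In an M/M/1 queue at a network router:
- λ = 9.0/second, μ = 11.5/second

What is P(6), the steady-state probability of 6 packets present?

ρ = λ/μ = 9.0/11.5 = 0.7826
P(n) = (1-ρ)ρⁿ
P(6) = (1-0.7826) × 0.7826^6
P(6) = 0.21740 × 0.22974
P(6) = 0.04995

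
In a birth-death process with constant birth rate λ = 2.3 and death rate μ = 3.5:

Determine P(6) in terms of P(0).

For constant rates: P(n)/P(0) = (λ/μ)^n
P(6)/P(0) = (2.3/3.5)^6 = 0.65714^6 = 0.08053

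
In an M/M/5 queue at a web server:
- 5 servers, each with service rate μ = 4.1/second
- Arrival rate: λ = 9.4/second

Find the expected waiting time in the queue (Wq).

Traffic intensity: ρ = λ/(cμ) = 9.4/(5×4.1) = 0.4585
Since ρ = 0.4585 < 1, system is stable.
Offered load a = λ/μ = cρ = 9.4/4.1 = 2.2927
P₀ = [ Σₙ₌₀^4 aⁿ/n! + a^5/(5!(1-ρ)) ]⁻¹
Σ = a^0/0! + a^1/1! + a^2/2! + a^3/3! + a^4/4! = 1.00000 + 2.29268 + 2.62820 + 2.00854 + 1.15124 = 9.0807
a^5/(5!(1-ρ)) = 63.3461/(120 × 0.5415) = 0.9749
P₀ = 1/(9.0807 + 0.9749) = 0.09945
Lq = P₀·a^5·ρ / (5!(1-ρ)²) = 0.09945 × 63.3461 × 0.4585 / (120 × 0.2932) = 0.08210
Wq = Lq/λ = 0.082105/9.4 = 0.008735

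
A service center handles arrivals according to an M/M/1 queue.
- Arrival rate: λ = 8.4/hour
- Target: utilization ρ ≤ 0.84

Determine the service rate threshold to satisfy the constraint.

ρ = λ/μ, so μ = λ/ρ
μ ≥ 8.4/0.84 = 10.0000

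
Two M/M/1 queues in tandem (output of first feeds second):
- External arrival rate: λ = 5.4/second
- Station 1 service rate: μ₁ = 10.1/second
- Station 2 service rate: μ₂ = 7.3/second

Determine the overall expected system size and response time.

By Jackson's theorem, each station behaves as independent M/M/1.
Station 1: ρ₁ = 5.4/10.1 = 0.5347, L₁ = ρ₁/(1-ρ₁) = λ/(μ₁-λ) = 5.4/4.70 = 1.1489
Station 2: ρ₂ = 5.4/7.3 = 0.7397, L₂ = ρ₂/(1-ρ₂) = λ/(μ₂-λ) = 5.4/1.90 = 2.8421
Total: L = L₁ + L₂ = 1.1489 + 2.8421 = 3.9910
W = L/λ = 3.9910/5.4 = 0.7391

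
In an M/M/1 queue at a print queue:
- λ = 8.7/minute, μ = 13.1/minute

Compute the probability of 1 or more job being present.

ρ = λ/μ = 8.7/13.1 = 0.6641
P(N ≥ n) = ρⁿ
P(N ≥ 1) = 0.6641^1
P(N ≥ 1) = 0.6641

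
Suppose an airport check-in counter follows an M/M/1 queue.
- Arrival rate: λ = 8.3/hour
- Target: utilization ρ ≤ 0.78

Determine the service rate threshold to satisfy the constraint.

ρ = λ/μ, so μ = λ/ρ
μ ≥ 8.3/0.78 = 10.6410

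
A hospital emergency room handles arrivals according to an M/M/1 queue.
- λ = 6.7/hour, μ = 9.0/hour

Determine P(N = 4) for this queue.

ρ = λ/μ = 6.7/9.0 = 0.74444
P(n) = (1-ρ)ρⁿ
P(4) = (1-0.74444) × 0.74444^4
P(4) = 0.2556 × 0.3071
P(4) = 0.07849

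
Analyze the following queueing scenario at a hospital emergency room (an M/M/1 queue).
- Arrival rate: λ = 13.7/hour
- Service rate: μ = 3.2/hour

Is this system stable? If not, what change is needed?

Stability requires ρ = λ/(cμ) < 1
ρ = 13.7/(1 × 3.2) = 13.7/3.20 = 4.2812
Since 4.2812 ≥ 1, the system is UNSTABLE.
Queue grows without bound. Need μ > λ = 13.7.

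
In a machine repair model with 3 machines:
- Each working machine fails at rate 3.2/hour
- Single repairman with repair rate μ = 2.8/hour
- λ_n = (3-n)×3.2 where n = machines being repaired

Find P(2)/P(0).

P(2)/P(0) = ∏_{i=0}^{2-1} λ_i/μ_{i+1}
= (3-0)×3.2/2.8 × (3-1)×3.2/2.8
= 7.8367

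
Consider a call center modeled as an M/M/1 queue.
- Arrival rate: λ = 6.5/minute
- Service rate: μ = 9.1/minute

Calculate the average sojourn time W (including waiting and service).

First, compute utilization: ρ = λ/μ = 6.5/9.1 = 0.7143
For M/M/1: W = 1/(μ-λ)
W = 1/(9.1-6.5) = 1/2.60
W = 0.3846 minutes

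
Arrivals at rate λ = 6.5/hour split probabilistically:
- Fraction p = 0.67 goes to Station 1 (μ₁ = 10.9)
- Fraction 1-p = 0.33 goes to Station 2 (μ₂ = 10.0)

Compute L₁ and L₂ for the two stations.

Effective rates: λ₁ = 6.5×0.67 = 4.355, λ₂ = 6.5×0.33 = 2.145
Station 1: ρ₁ = 4.355/10.9 = 0.39954, L₁ = ρ₁/(1-ρ₁) = 0.39954/(1-0.39954) = 0.6654
Station 2: ρ₂ = 2.145/10.0 = 0.2145, L₂ = ρ₂/(1-ρ₂) = 0.2145/(1-0.2145) = 0.2731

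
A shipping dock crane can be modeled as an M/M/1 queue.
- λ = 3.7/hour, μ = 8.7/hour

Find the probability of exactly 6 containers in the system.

ρ = λ/μ = 3.7/8.7 = 0.4253
P(n) = (1-ρ)ρⁿ
P(6) = (1-0.4253) × 0.4253^6
P(6) = 0.5747 × 0.005918
P(6) = 0.003401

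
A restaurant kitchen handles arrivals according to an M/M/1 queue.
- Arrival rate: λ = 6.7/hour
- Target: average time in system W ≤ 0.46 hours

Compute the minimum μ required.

For M/M/1: W = 1/(μ-λ)
Need W ≤ 0.46, so 1/(μ-λ) ≤ 0.46
μ - λ ≥ 1/0.46 = 2.1739
μ ≥ 6.7 + 2.1739 = 8.8739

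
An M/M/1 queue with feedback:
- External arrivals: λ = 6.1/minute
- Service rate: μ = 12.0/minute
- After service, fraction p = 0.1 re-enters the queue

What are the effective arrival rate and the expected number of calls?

Effective arrival rate: λ_eff = λ/(1-p) = 6.1/(1-0.1) = 6.1/0.90 = 6.77778
ρ = λ_eff/μ = 6.77778/12.0 = 0.564815
L = ρ/(1-ρ) = 0.564815/(1-0.564815) = 1.2979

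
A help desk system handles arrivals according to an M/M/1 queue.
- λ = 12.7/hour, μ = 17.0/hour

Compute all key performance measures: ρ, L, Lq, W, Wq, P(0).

Step 1: ρ = λ/μ = 12.7/17.0 = 0.7471
Step 2: L = λ/(μ-λ) = 12.7/4.30 = 2.9535
Step 3: Lq = λ²/(μ(μ-λ)) = 161.29/(17.0×4.30) = 2.2064
Step 4: W = 1/(μ-λ) = 1/4.30 = 0.23256
Step 5: Wq = λ/(μ(μ-λ)) = 12.7/(17.0×4.30) = 0.1737
Step 6: P(0) = 1-ρ = 0.2529
Verify: L = λW = 12.7×0.23256 = 2.9535 ✔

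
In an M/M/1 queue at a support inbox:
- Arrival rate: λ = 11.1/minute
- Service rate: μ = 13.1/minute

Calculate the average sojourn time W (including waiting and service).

First, compute utilization: ρ = λ/μ = 11.1/13.1 = 0.8473
For M/M/1: W = 1/(μ-λ)
W = 1/(13.1-11.1) = 1/2.00
W = 0.5000 minutes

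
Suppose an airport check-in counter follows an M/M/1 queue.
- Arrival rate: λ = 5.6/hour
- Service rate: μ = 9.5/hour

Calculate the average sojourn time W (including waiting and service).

First, compute utilization: ρ = λ/μ = 5.6/9.5 = 0.5895
For M/M/1: W = 1/(μ-λ)
W = 1/(9.5-5.6) = 1/3.90
W = 0.2564 hours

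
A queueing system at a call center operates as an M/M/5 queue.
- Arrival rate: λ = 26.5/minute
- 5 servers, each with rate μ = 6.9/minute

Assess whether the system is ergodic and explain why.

Stability requires ρ = λ/(cμ) < 1
ρ = 26.5/(5 × 6.9) = 26.5/34.50 = 0.7681
Since 0.7681 < 1, the system is STABLE.
The servers are busy 76.81% of the time.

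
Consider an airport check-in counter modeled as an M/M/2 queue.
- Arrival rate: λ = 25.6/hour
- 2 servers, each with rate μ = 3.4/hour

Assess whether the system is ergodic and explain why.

Stability requires ρ = λ/(cμ) < 1
ρ = 25.6/(2 × 3.4) = 25.6/6.80 = 3.7647
Since 3.7647 ≥ 1, the system is UNSTABLE.
Need c > λ/μ = 25.6/3.4 = 7.53.
Minimum servers needed: c = 8.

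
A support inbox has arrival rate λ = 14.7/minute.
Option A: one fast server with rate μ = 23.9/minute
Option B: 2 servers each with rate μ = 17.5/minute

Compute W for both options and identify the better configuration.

Option A: single server μ = 23.9 (M/M/1)
  ρ_A = 14.7/23.9 = 0.6151
  W_A = 1/(μ-λ) = 1/(23.9-14.7) = 1/9.20 = 0.1087

Option B: 2 servers μ = 17.5 (M/M/2)
  ρ_B = λ/(cμ) = 14.7/(2×17.5) = 0.4200
  Offered load a = λ/μ = cρ = 14.7/17.5 = 0.8400
  P₀ = [ Σₙ₌₀^1 aⁿ/n! + a^2/(2!(1-ρ)) ]⁻¹
  Σ = a^0/0! + a^1/1! = 1.0000 + 0.8400 = 1.8400
  a^2/(2!(1-ρ)) = 0.7056/(2 × 0.5800) = 0.6083
  P₀ = 1/(1.8400 + 0.60828) = 0.4085
  Lq = P₀·a^2·ρ / (2!(1-ρ)²) = 0.4085 × 0.7056 × 0.4200 / (2 × 0.3364) = 0.1799
  Wq_B = Lq/λ = 0.1799/14.7 = 0.01224
  W_B = Wq_B + 1/μ = 0.01224 + 0.05714 = 0.06938

Since W_B = 0.06938 < W_A = 0.1087, Option B (multiple servers) has the shorter time in system.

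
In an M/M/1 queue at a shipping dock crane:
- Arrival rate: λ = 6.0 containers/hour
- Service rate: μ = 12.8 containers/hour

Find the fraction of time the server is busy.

Server utilization: ρ = λ/μ
ρ = 6.0/12.8 = 0.4688
The server is busy 46.88% of the time.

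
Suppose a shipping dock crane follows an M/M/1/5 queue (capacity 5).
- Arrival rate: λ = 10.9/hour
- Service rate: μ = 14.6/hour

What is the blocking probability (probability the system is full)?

ρ = λ/μ = 10.9/14.6 = 0.74658
P₀ = (1-ρ)/(1-ρ^(K+1)) = (1-0.74658)/(1-0.74658^6) = 0.2534/0.8268 = 0.3065
P_K = P₀×ρ^K = 0.30649 × 0.74658^5 = 0.30649 × 0.23194 = 0.07109
Blocking probability = 7.11%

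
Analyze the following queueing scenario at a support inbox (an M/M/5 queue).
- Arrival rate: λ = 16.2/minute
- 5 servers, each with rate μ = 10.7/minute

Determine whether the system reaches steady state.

Stability requires ρ = λ/(cμ) < 1
ρ = 16.2/(5 × 10.7) = 16.2/53.50 = 0.3028
Since 0.3028 < 1, the system is STABLE.
The servers are busy 30.28% of the time.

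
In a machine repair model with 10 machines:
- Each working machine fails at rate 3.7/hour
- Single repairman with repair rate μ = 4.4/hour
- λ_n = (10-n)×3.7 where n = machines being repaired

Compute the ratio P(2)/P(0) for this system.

P(2)/P(0) = ∏_{i=0}^{2-1} λ_i/μ_{i+1}
= (10-0)×3.7/4.4 × (10-1)×3.7/4.4
= 63.6415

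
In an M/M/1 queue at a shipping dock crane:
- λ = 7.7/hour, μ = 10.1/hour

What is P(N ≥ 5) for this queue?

ρ = λ/μ = 7.7/10.1 = 0.76238
P(N ≥ n) = ρⁿ
P(N ≥ 5) = 0.76238^5
P(N ≥ 5) = 0.2575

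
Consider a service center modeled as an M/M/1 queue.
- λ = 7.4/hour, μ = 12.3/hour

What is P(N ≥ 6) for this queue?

ρ = λ/μ = 7.4/12.3 = 0.60163
P(N ≥ n) = ρⁿ
P(N ≥ 6) = 0.60163^6
P(N ≥ 6) = 0.04742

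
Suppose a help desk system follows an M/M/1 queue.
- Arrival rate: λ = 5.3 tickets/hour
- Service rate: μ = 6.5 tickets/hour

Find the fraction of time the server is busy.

Server utilization: ρ = λ/μ
ρ = 5.3/6.5 = 0.8154
The server is busy 81.54% of the time.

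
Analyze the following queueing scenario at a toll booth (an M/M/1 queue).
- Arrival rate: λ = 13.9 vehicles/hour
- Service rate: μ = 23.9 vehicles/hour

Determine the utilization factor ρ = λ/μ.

Server utilization: ρ = λ/μ
ρ = 13.9/23.9 = 0.5816
The server is busy 58.16% of the time.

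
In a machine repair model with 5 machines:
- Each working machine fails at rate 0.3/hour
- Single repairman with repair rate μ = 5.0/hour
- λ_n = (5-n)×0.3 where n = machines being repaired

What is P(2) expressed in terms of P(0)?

P(2)/P(0) = ∏_{i=0}^{2-1} λ_i/μ_{i+1}
= (5-0)×0.3/5.0 × (5-1)×0.3/5.0
= 0.07200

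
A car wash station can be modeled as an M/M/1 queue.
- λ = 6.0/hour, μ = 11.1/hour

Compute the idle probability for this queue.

ρ = λ/μ = 6.0/11.1 = 0.5405
P(0) = 1 - ρ = 1 - 0.5405 = 0.4595
The server is idle 45.95% of the time.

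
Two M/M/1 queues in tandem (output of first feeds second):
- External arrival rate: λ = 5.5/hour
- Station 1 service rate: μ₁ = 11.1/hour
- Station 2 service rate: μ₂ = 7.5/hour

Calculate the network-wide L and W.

By Jackson's theorem, each station behaves as independent M/M/1.
Station 1: ρ₁ = 5.5/11.1 = 0.4955, L₁ = ρ₁/(1-ρ₁) = λ/(μ₁-λ) = 5.5/5.60 = 0.9821
Station 2: ρ₂ = 5.5/7.5 = 0.7333, L₂ = ρ₂/(1-ρ₂) = λ/(μ₂-λ) = 5.5/2.00 = 2.7500
Total: L = L₁ + L₂ = 0.9821 + 2.7500 = 3.7321
W = L/λ = 3.7321/5.5 = 0.6786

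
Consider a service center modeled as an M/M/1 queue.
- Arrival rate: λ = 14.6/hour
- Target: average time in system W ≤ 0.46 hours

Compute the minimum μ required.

For M/M/1: W = 1/(μ-λ)
Need W ≤ 0.46, so 1/(μ-λ) ≤ 0.46
μ - λ ≥ 1/0.46 = 2.1739
μ ≥ 14.6 + 2.1739 = 16.7739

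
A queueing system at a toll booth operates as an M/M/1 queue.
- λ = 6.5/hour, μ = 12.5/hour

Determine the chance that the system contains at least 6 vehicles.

ρ = λ/μ = 6.5/12.5 = 0.5200
P(N ≥ n) = ρⁿ
P(N ≥ 6) = 0.5200^6
P(N ≥ 6) = 0.01977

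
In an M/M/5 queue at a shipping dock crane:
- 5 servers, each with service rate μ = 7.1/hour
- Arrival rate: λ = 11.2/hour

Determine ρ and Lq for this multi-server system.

Traffic intensity: ρ = λ/(cμ) = 11.2/(5×7.1) = 0.3155
Since ρ = 0.3155 < 1, system is stable.
Offered load a = λ/μ = cρ = 11.2/7.1 = 1.5775
P₀ = [ Σₙ₌₀^4 aⁿ/n! + a^5/(5!(1-ρ)) ]⁻¹
Σ = a^0/0! + a^1/1! + a^2/2! + a^3/3! + a^4/4! = 1.0000 + 1.5775 + 1.2442 + 0.6542 + 0.2580 = 4.7339
a^5/(5!(1-ρ)) = 9.7678/(120 × 0.6845) = 0.1189
P₀ = 1/(4.7339 + 0.1189) = 0.2061
Lq = P₀·a^5·ρ / (5!(1-ρ)²) = 0.20607 × 9.7678 × 0.31549 / (120 × 0.46855) = 0.01129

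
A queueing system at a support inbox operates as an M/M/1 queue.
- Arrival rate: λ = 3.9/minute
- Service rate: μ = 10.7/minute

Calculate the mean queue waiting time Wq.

First, compute utilization: ρ = λ/μ = 3.9/10.7 = 0.3645
For M/M/1: Wq = λ/(μ(μ-λ))
Wq = 3.9/(10.7 × (10.7-3.9))
Wq = 3.9/(10.7 × 6.80)
Wq = 0.05360 minutes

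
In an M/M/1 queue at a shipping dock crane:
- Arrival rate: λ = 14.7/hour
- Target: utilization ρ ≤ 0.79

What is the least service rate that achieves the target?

ρ = λ/μ, so μ = λ/ρ
μ ≥ 14.7/0.79 = 18.6076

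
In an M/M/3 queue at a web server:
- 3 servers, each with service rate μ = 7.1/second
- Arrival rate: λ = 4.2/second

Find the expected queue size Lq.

Traffic intensity: ρ = λ/(cμ) = 4.2/(3×7.1) = 0.1972
Since ρ = 0.1972 < 1, system is stable.
Offered load a = λ/μ = cρ = 4.2/7.1 = 0.5915
P₀ = [ Σₙ₌₀^2 aⁿ/n! + a^3/(3!(1-ρ)) ]⁻¹
Σ = a^0/0! + a^1/1! + a^2/2! = 1.0000 + 0.5915 + 0.1750 = 1.7665
a^3/(3!(1-ρ)) = 0.2070/(6 × 0.8028) = 0.04297
P₀ = 1/(1.7665 + 0.04297) = 0.5526
Lq = P₀·a^3·ρ / (3!(1-ρ)²) = 0.5526 × 0.2070 × 0.1972 / (6 × 0.6445) = 0.005833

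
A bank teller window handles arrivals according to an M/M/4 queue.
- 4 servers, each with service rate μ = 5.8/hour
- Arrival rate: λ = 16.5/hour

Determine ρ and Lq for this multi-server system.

Traffic intensity: ρ = λ/(cμ) = 16.5/(4×5.8) = 0.7112
Since ρ = 0.7112 < 1, system is stable.
Offered load a = λ/μ = cρ = 16.5/5.8 = 2.8448
P₀ = [ Σₙ₌₀^3 aⁿ/n! + a^4/(4!(1-ρ)) ]⁻¹
Σ = a^0/0! + a^1/1! + a^2/2! + a^3/3! = 1.00000 + 2.84483 + 4.04652 + 3.83722 = 11.7286
a^4/(4!(1-ρ)) = 65.4974/(24 × 0.288793) = 9.4499
P₀ = 1/(11.7286 + 9.4499) = 0.04722
Lq = P₀·a^4·ρ / (4!(1-ρ)²) = 0.04722 × 65.4974 × 0.7112 / (24 × 0.08340) = 1.0989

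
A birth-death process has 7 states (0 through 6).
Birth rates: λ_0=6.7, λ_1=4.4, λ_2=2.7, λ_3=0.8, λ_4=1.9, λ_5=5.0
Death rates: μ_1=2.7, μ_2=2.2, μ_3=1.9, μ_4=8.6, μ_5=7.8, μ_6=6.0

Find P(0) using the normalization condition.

Ratios P(n)/P(0) = (λ₀···λₙ₋₁)/(μ₁···μₙ):
P(1)/P(0) = (6.7)/(2.7) = 2.4815
P(2)/P(0) = (6.7×4.4)/(2.7×2.2) = 4.9630
P(3)/P(0) = (6.7×4.4×2.7)/(2.7×2.2×1.9) = 7.0526
P(4)/P(0) = (6.7×4.4×2.7×0.8)/(2.7×2.2×1.9×8.6) = 0.65606
P(5)/P(0) = (6.7×4.4×2.7×0.8×1.9)/(2.7×2.2×1.9×8.6×7.8) = 0.15981
P(6)/P(0) = (6.7×4.4×2.7×0.8×1.9×5.0)/(2.7×2.2×1.9×8.6×7.8×6.0) = 0.13317

Normalization: ∑ P(n) = 1
P(0) × (1.0000 + 2.4815 + 4.9630 + 7.0526 + 0.65606 + 0.15981 + 0.13317) = 1
P(0) × 16.4461 = 1
P(0) = 1/16.4461 = 0.06080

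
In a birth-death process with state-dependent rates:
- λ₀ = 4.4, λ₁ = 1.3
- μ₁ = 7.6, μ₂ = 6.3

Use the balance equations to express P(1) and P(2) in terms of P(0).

Balance equations:
State 0: λ₀P₀ = μ₁P₁ → P₁ = (λ₀/μ₁)P₀ = (4.4/7.6)P₀ = 0.5789P₀
State 1: P₂ = (λ₀λ₁)/(μ₁μ₂)P₀ = (4.4×1.3)/(7.6×6.3)P₀ = 0.1195P₀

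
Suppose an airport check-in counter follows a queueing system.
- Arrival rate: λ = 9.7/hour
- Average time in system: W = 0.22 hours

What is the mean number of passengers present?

Little's Law: L = λW
L = 9.7 × 0.22 = 2.1340 passengers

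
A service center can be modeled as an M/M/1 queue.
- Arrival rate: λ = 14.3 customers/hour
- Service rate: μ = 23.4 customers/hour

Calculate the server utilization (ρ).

Server utilization: ρ = λ/μ
ρ = 14.3/23.4 = 0.6111
The server is busy 61.11% of the time.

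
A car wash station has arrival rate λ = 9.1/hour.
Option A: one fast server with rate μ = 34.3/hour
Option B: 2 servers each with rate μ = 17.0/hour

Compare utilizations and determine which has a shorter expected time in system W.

Option A: single server μ = 34.3 (M/M/1)
  ρ_A = 9.1/34.3 = 0.2653
  W_A = 1/(μ-λ) = 1/(34.3-9.1) = 1/25.20 = 0.03968

Option B: 2 servers μ = 17.0 (M/M/2)
  ρ_B = λ/(cμ) = 9.1/(2×17.0) = 0.2676
  Offered load a = λ/μ = cρ = 9.1/17.0 = 0.5353
  P₀ = [ Σₙ₌₀^1 aⁿ/n! + a^2/(2!(1-ρ)) ]⁻¹
  Σ = a^0/0! + a^1/1! = 1.0000 + 0.5353 = 1.5353
  a^2/(2!(1-ρ)) = 0.2865/(2 × 0.7324) = 0.1956
  P₀ = 1/(1.5353 + 0.1956) = 0.5777
  Lq = P₀·a^2·ρ / (2!(1-ρ)²) = 0.577726 × 0.286540 × 0.267647 / (2 × 0.536341) = 0.04130
  Wq_B = Lq/λ = 0.041305/9.1 = 0.004539
  W_B = Wq_B + 1/μ = 0.004539 + 0.05882 = 0.06336

Since W_A = 0.03968 < W_B = 0.06336, Option A (single fast server) has the shorter time in system.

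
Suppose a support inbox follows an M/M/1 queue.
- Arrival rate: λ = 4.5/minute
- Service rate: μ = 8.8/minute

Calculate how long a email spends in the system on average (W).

First, compute utilization: ρ = λ/μ = 4.5/8.8 = 0.5114
For M/M/1: W = 1/(μ-λ)
W = 1/(8.8-4.5) = 1/4.30
W = 0.2326 minutes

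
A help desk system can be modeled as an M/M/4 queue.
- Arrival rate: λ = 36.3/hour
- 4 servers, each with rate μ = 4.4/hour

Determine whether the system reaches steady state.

Stability requires ρ = λ/(cμ) < 1
ρ = 36.3/(4 × 4.4) = 36.3/17.60 = 2.0625
Since 2.0625 ≥ 1, the system is UNSTABLE.
Need c > λ/μ = 36.3/4.4 = 8.25.
Minimum servers needed: c = 9.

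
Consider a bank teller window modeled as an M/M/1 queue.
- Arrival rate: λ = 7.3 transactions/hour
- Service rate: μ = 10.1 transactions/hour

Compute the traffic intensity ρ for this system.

Server utilization: ρ = λ/μ
ρ = 7.3/10.1 = 0.7228
The server is busy 72.28% of the time.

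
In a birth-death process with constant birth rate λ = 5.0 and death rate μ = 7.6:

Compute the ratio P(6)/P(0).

For constant rates: P(n)/P(0) = (λ/μ)^n
P(6)/P(0) = (5.0/7.6)^6 = 0.65789^6 = 0.08108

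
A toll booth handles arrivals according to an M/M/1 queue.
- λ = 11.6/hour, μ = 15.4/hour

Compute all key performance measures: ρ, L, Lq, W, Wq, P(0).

Step 1: ρ = λ/μ = 11.6/15.4 = 0.7532
Step 2: L = λ/(μ-λ) = 11.6/3.80 = 3.0526
Step 3: Lq = λ²/(μ(μ-λ)) = 134.56/(15.4×3.80) = 2.2994
Step 4: W = 1/(μ-λ) = 1/3.80 = 0.263158
Step 5: Wq = λ/(μ(μ-λ)) = 11.6/(15.4×3.80) = 0.1982
Step 6: P(0) = 1-ρ = 0.2468
Verify: L = λW = 11.6×0.263158 = 3.0526 ✔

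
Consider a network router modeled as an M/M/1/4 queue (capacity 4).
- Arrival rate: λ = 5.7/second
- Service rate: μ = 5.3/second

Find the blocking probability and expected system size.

ρ = λ/μ = 5.7/5.3 = 1.0755
P₀ = (1-ρ)/(1-ρ^(K+1)) = (1-1.0755)/(1-1.0755^5) = -0.07550/-0.4390 = 0.1720
P_K = P₀×ρ^K = 0.1720 × 1.0755^4 = 0.1720 × 1.3380 = 0.2301
Blocking probability P_4 = 0.2301 (23.01%)
L = ρ[1 - (K+1)ρ^K + Kρ^(K+1)] / [(1-ρ)(1-ρ^(K+1))]
L = 1.0755 × (1 - 5×1.3379555 + 4×1.4389711) / ((1 - 1.0755) × (1 - 1.4389711)) = 2.1452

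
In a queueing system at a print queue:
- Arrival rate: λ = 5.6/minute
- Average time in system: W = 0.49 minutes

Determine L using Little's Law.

Little's Law: L = λW
L = 5.6 × 0.49 = 2.7440 jobs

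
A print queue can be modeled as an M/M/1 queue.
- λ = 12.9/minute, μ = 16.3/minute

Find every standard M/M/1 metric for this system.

Step 1: ρ = λ/μ = 12.9/16.3 = 0.7914
Step 2: L = λ/(μ-λ) = 12.9/3.40 = 3.7941
Step 3: Lq = λ²/(μ(μ-λ)) = 166.41/(16.3×3.40) = 3.0027
Step 4: W = 1/(μ-λ) = 1/3.40 = 0.29412
Step 5: Wq = λ/(μ(μ-λ)) = 12.9/(16.3×3.40) = 0.2328
Step 6: P(0) = 1-ρ = 0.2086
Verify: L = λW = 12.9×0.29412 = 3.7941 ✔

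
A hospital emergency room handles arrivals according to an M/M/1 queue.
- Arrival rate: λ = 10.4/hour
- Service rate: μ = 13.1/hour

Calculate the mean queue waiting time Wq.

First, compute utilization: ρ = λ/μ = 10.4/13.1 = 0.7939
For M/M/1: Wq = λ/(μ(μ-λ))
Wq = 10.4/(13.1 × (13.1-10.4))
Wq = 10.4/(13.1 × 2.70)
Wq = 0.2940 hours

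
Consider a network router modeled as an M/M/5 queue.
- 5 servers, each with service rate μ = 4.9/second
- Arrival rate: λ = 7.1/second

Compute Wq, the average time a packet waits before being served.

Traffic intensity: ρ = λ/(cμ) = 7.1/(5×4.9) = 0.2898
Since ρ = 0.2898 < 1, system is stable.
Offered load a = λ/μ = cρ = 7.1/4.9 = 1.4490
P₀ = [ Σₙ₌₀^4 aⁿ/n! + a^5/(5!(1-ρ)) ]⁻¹
Σ = a^0/0! + a^1/1! + a^2/2! + a^3/3! + a^4/4! = 1.0000 + 1.4490 + 1.0498 + 0.5070 + 0.1837 = 4.1895
a^5/(5!(1-ρ)) = 6.3872/(120 × 0.7102) = 0.07495
P₀ = 1/(4.1895 + 0.07495) = 0.2345
Lq = P₀·a^5·ρ / (5!(1-ρ)²) = 0.2345 × 6.3872 × 0.2898 / (120 × 0.5044) = 0.007171
Wq = Lq/λ = 0.007171/7.1 = 0.001010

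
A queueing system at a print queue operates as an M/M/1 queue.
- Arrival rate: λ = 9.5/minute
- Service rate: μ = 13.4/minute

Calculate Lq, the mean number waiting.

ρ = λ/μ = 9.5/13.4 = 0.7090
For M/M/1: Lq = λ²/(μ(μ-λ))
Lq = 90.25/(13.4 × 3.90)
Lq = 1.7269 jobs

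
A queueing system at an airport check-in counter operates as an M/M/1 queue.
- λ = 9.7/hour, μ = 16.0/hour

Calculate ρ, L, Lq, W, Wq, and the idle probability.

Step 1: ρ = λ/μ = 9.7/16.0 = 0.6062
Step 2: L = λ/(μ-λ) = 9.7/6.30 = 1.5397
Step 3: Lq = λ²/(μ(μ-λ)) = 94.09/(16.0×6.30) = 0.9334
Step 4: W = 1/(μ-λ) = 1/6.30 = 0.15873
Step 5: Wq = λ/(μ(μ-λ)) = 9.7/(16.0×6.30) = 0.09623
Step 6: P(0) = 1-ρ = 0.3938
Verify: L = λW = 9.7×0.15873 = 1.5397 ✔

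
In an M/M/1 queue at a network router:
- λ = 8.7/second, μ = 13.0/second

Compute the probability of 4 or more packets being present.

ρ = λ/μ = 8.7/13.0 = 0.6692
P(N ≥ n) = ρⁿ
P(N ≥ 4) = 0.6692^4
P(N ≥ 4) = 0.2006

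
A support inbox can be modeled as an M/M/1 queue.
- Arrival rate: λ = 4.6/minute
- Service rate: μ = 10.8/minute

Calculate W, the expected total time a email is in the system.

First, compute utilization: ρ = λ/μ = 4.6/10.8 = 0.4259
For M/M/1: W = 1/(μ-λ)
W = 1/(10.8-4.6) = 1/6.20
W = 0.1613 minutes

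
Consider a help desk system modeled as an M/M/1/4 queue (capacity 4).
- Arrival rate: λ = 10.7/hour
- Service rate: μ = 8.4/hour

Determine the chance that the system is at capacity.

ρ = λ/μ = 10.7/8.4 = 1.27381
P₀ = (1-ρ)/(1-ρ^(K+1)) = (1-1.27381)/(1-1.27381^5) = -0.2738/-2.3537 = 0.1163
P_K = P₀×ρ^K = 0.11633 × 1.27381^4 = 0.11633 × 2.6328 = 0.3063
Blocking probability = 30.63%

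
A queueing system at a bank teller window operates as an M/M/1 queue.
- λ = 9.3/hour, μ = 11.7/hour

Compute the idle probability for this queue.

ρ = λ/μ = 9.3/11.7 = 0.7949
P(0) = 1 - ρ = 1 - 0.7949 = 0.2051
The server is idle 20.51% of the time.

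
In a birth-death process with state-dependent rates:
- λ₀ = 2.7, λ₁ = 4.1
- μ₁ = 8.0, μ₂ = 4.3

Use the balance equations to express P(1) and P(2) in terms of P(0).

Balance equations:
State 0: λ₀P₀ = μ₁P₁ → P₁ = (λ₀/μ₁)P₀ = (2.7/8.0)P₀ = 0.3375P₀
State 1: P₂ = (λ₀λ₁)/(μ₁μ₂)P₀ = (2.7×4.1)/(8.0×4.3)P₀ = 0.3218P₀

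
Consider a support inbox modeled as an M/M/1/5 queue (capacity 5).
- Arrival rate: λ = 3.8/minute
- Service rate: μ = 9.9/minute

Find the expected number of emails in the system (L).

ρ = λ/μ = 3.8/9.9 = 0.38384
P₀ = (1-ρ)/(1-ρ^(K+1)) = (1-0.38384)/(1-0.38384^6) = 0.61616/0.99680 = 0.6181
P_K = P₀×ρ^K = 0.6181 × 0.38384^5 = 0.6181 × 0.008332 = 0.005150
L = ρ[1 - (K+1)ρ^K + Kρ^(K+1)] / [(1-ρ)(1-ρ^(K+1))]
L = 0.38384 × (1 - 6×0.008332 + 5×0.003198) / ((1 - 0.38384) × (1 - 0.003198)) = 0.6037 emails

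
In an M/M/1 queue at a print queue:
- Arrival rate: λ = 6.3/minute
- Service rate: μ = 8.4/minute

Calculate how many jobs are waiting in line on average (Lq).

ρ = λ/μ = 6.3/8.4 = 0.7500
For M/M/1: Lq = λ²/(μ(μ-λ))
Lq = 39.69/(8.4 × 2.10)
Lq = 2.2500 jobs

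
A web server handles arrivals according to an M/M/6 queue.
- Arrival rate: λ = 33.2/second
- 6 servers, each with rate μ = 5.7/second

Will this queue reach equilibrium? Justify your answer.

Stability requires ρ = λ/(cμ) < 1
ρ = 33.2/(6 × 5.7) = 33.2/34.20 = 0.9708
Since 0.9708 < 1, the system is STABLE.
The servers are busy 97.08% of the time.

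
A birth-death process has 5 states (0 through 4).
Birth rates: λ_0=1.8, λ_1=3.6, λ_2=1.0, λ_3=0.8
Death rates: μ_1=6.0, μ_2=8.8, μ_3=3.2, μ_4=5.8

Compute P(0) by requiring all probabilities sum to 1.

Ratios P(n)/P(0) = (λ₀···λₙ₋₁)/(μ₁···μₙ):
P(1)/P(0) = (1.8)/(6.0) = 0.30000
P(2)/P(0) = (1.8×3.6)/(6.0×8.8) = 0.12273
P(3)/P(0) = (1.8×3.6×1.0)/(6.0×8.8×3.2) = 0.038352
P(4)/P(0) = (1.8×3.6×1.0×0.8)/(6.0×8.8×3.2×5.8) = 0.0052900

Normalization: ∑ P(n) = 1
P(0) × (1.0000 + 0.30000 + 0.12273 + 0.038352 + 0.0052900) = 1
P(0) × 1.46637 = 1
P(0) = 1/1.46637 = 0.6820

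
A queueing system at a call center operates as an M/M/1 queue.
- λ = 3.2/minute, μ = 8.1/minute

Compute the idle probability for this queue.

ρ = λ/μ = 3.2/8.1 = 0.3951
P(0) = 1 - ρ = 1 - 0.3951 = 0.6049
The server is idle 60.49% of the time.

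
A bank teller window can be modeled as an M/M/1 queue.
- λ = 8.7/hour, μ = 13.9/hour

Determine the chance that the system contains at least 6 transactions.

ρ = λ/μ = 8.7/13.9 = 0.6259
P(N ≥ n) = ρⁿ
P(N ≥ 6) = 0.6259^6
P(N ≥ 6) = 0.06012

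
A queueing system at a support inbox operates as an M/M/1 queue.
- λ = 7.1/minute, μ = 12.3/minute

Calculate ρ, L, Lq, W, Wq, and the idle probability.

Step 1: ρ = λ/μ = 7.1/12.3 = 0.5772
Step 2: L = λ/(μ-λ) = 7.1/5.20 = 1.3654
Step 3: Lq = λ²/(μ(μ-λ)) = 50.41/(12.3×5.20) = 0.7881
Step 4: W = 1/(μ-λ) = 1/5.20 = 0.19231
Step 5: Wq = λ/(μ(μ-λ)) = 7.1/(12.3×5.20) = 0.1110
Step 6: P(0) = 1-ρ = 0.4228
Verify: L = λW = 7.1×0.19231 = 1.3654 ✔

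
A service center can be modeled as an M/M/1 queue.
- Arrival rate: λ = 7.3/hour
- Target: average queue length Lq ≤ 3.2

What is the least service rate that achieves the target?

For M/M/1: Lq = λ²/(μ(μ-λ))
Need Lq ≤ 3.2, i.e. μ(μ-λ) ≥ λ²/3.2
μ² - 7.3μ - 53.29/3.2 ≥ 0  →  μ² - 7.3μ - 16.65312 ≥ 0
Quadratic formula (positive root): μ = [λ + √(λ² + 4×16.65312)]/2
Discriminant: 53.29 + 4×16.65312 = 119.9025, √119.9025 = 10.9500
μ ≥ (7.3 + 10.9500)/2 = 9.1250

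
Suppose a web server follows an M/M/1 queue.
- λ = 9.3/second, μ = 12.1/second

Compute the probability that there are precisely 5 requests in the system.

ρ = λ/μ = 9.3/12.1 = 0.7686
P(n) = (1-ρ)ρⁿ
P(5) = (1-0.7686) × 0.7686^5
P(5) = 0.23140 × 0.26823
P(5) = 0.06207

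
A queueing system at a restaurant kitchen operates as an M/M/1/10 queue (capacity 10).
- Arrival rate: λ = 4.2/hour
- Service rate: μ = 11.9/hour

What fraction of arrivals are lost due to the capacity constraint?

ρ = λ/μ = 4.2/11.9 = 0.35294
P₀ = (1-ρ)/(1-ρ^(K+1)) = (1-0.35294)/(1-0.35294^11) = 0.6471/1.0000 = 0.6471
P_K = P₀×ρ^K = 0.6471 × 0.35294^10 = 0.6471 × 0.00002999 = 0.00001941
Blocking probability = 0.001941%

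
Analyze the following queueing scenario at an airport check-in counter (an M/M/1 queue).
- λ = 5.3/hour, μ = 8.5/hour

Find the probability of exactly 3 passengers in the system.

ρ = λ/μ = 5.3/8.5 = 0.6235
P(n) = (1-ρ)ρⁿ
P(3) = (1-0.6235) × 0.6235^3
P(3) = 0.3765 × 0.2424
P(3) = 0.09126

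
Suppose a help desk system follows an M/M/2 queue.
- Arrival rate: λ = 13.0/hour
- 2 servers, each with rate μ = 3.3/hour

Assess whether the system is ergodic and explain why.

Stability requires ρ = λ/(cμ) < 1
ρ = 13.0/(2 × 3.3) = 13.0/6.60 = 1.9697
Since 1.9697 ≥ 1, the system is UNSTABLE.
Need c > λ/μ = 13.0/3.3 = 3.94.
Minimum servers needed: c = 4.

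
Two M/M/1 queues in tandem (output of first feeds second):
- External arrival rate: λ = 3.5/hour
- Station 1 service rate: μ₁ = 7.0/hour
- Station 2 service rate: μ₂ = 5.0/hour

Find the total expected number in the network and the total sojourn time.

By Jackson's theorem, each station behaves as independent M/M/1.
Station 1: ρ₁ = 3.5/7.0 = 0.5000, L₁ = ρ₁/(1-ρ₁) = λ/(μ₁-λ) = 3.5/3.50 = 1.0000
Station 2: ρ₂ = 3.5/5.0 = 0.7000, L₂ = ρ₂/(1-ρ₂) = λ/(μ₂-λ) = 3.5/1.50 = 2.3333
Total: L = L₁ + L₂ = 1.0000 + 2.3333 = 3.3333
W = L/λ = 3.3333/3.5 = 0.9524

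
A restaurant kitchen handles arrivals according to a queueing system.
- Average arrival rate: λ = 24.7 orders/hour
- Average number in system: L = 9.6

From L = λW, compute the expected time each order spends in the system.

Little's Law: L = λW, so W = L/λ
W = 9.6/24.7 = 0.3887 hours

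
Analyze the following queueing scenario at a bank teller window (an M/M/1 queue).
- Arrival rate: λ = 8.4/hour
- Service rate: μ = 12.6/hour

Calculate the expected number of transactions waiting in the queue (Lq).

ρ = λ/μ = 8.4/12.6 = 0.6667
For M/M/1: Lq = λ²/(μ(μ-λ))
Lq = 70.56/(12.6 × 4.20)
Lq = 1.3333 transactions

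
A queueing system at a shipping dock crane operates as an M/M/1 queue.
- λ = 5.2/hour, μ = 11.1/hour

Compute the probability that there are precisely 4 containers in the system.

ρ = λ/μ = 5.2/11.1 = 0.46847
P(n) = (1-ρ)ρⁿ
P(4) = (1-0.46847) × 0.46847^4
P(4) = 0.5315 × 0.04816
P(4) = 0.02560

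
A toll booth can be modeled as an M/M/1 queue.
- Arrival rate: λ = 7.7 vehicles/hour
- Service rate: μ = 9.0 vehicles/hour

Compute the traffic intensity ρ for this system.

Server utilization: ρ = λ/μ
ρ = 7.7/9.0 = 0.8556
The server is busy 85.56% of the time.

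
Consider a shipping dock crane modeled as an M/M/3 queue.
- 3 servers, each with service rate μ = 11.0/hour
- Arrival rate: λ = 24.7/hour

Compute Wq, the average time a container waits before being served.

Traffic intensity: ρ = λ/(cμ) = 24.7/(3×11.0) = 0.7485
Since ρ = 0.7485 < 1, system is stable.
Offered load a = λ/μ = cρ = 24.7/11.0 = 2.2455
P₀ = [ Σₙ₌₀^2 aⁿ/n! + a^3/(3!(1-ρ)) ]⁻¹
Σ = a^0/0! + a^1/1! + a^2/2! = 1.0000 + 2.2455 + 2.5210 = 5.7665
a^3/(3!(1-ρ)) = 11.321730/(6 × 0.25151515) = 7.5024
P₀ = 1/(5.7665 + 7.5024) = 0.07536
Lq = P₀·a^3·ρ / (3!(1-ρ)²) = 0.075365 × 11.3217 × 0.74848 / (6 × 0.063260) = 1.6826
Wq = Lq/λ = 1.6826/24.7 = 0.06812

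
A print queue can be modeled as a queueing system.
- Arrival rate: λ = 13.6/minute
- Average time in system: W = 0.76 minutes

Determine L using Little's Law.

Little's Law: L = λW
L = 13.6 × 0.76 = 10.3360 jobs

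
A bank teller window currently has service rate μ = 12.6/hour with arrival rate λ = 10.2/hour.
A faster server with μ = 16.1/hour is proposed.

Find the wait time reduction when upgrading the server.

System 1: ρ₁ = 10.2/12.6 = 0.8095, W₁ = 1/(12.6-10.2) = 0.4167
System 2: ρ₂ = 10.2/16.1 = 0.6335, W₂ = 1/(16.1-10.2) = 0.1695
Improvement: (W₁-W₂)/W₁ = (0.4167-0.1695)/0.4167 = 59.32%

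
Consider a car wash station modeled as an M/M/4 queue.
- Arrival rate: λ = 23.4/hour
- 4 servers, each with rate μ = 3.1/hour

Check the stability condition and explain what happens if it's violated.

Stability requires ρ = λ/(cμ) < 1
ρ = 23.4/(4 × 3.1) = 23.4/12.40 = 1.8871
Since 1.8871 ≥ 1, the system is UNSTABLE.
Need c > λ/μ = 23.4/3.1 = 7.55.
Minimum servers needed: c = 8.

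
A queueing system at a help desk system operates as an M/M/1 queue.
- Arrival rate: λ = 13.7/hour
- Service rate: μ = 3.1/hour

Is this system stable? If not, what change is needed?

Stability requires ρ = λ/(cμ) < 1
ρ = 13.7/(1 × 3.1) = 13.7/3.10 = 4.4194
Since 4.4194 ≥ 1, the system is UNSTABLE.
Queue grows without bound. Need μ > λ = 13.7.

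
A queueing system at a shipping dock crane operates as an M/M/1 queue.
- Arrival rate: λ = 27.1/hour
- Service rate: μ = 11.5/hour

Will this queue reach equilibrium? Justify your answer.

Stability requires ρ = λ/(cμ) < 1
ρ = 27.1/(1 × 11.5) = 27.1/11.50 = 2.3565
Since 2.3565 ≥ 1, the system is UNSTABLE.
Queue grows without bound. Need μ > λ = 27.1.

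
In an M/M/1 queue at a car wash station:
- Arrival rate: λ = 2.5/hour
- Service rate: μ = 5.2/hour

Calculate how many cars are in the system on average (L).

ρ = λ/μ = 2.5/5.2 = 0.4808
For M/M/1: L = λ/(μ-λ)
L = 2.5/(5.2-2.5) = 2.5/2.70
L = 0.9259 cars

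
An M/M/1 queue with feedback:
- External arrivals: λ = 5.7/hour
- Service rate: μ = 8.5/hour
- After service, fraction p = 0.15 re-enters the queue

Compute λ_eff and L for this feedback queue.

Effective arrival rate: λ_eff = λ/(1-p) = 5.7/(1-0.15) = 5.7/0.85 = 6.70588
ρ = λ_eff/μ = 6.70588/8.5 = 0.788927
L = ρ/(1-ρ) = 0.788927/(1-0.788927) = 3.7377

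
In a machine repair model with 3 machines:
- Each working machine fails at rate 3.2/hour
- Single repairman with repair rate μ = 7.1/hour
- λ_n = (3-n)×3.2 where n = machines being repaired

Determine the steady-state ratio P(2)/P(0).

P(2)/P(0) = ∏_{i=0}^{2-1} λ_i/μ_{i+1}
= (3-0)×3.2/7.1 × (3-1)×3.2/7.1
= 1.2188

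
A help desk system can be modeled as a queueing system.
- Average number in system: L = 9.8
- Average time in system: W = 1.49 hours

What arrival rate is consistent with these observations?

Little's Law: L = λW, so λ = L/W
λ = 9.8/1.49 = 6.5772 tickets/hour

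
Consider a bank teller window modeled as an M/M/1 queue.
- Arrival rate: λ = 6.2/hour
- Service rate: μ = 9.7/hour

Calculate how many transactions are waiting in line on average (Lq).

ρ = λ/μ = 6.2/9.7 = 0.6392
For M/M/1: Lq = λ²/(μ(μ-λ))
Lq = 38.44/(9.7 × 3.50)
Lq = 1.1323 transactions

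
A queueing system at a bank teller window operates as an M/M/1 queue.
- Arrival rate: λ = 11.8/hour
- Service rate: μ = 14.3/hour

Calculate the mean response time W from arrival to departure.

First, compute utilization: ρ = λ/μ = 11.8/14.3 = 0.8252
For M/M/1: W = 1/(μ-λ)
W = 1/(14.3-11.8) = 1/2.50
W = 0.4000 hours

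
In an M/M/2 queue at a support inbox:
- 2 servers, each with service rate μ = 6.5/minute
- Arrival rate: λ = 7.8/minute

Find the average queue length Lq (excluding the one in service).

Traffic intensity: ρ = λ/(cμ) = 7.8/(2×6.5) = 0.6000
Since ρ = 0.6000 < 1, system is stable.
Offered load a = λ/μ = cρ = 7.8/6.5 = 1.2000
P₀ = [ Σₙ₌₀^1 aⁿ/n! + a^2/(2!(1-ρ)) ]⁻¹
Σ = a^0/0! + a^1/1! = 1.0000 + 1.2000 = 2.2000
a^2/(2!(1-ρ)) = 1.4400/(2 × 0.4000) = 1.8000
P₀ = 1/(2.2000 + 1.8000) = 0.2500
Lq = P₀·a^2·ρ / (2!(1-ρ)²) = 0.2500 × 1.4400 × 0.6000 / (2 × 0.1600) = 0.6750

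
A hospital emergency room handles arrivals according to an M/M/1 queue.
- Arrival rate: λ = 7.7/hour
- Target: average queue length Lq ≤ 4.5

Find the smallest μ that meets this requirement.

For M/M/1: Lq = λ²/(μ(μ-λ))
Need Lq ≤ 4.5, i.e. μ(μ-λ) ≥ λ²/4.5
μ² - 7.7μ - 59.29/4.5 ≥ 0  →  μ² - 7.7μ - 13.17556 ≥ 0
Quadratic formula (positive root): μ = [λ + √(λ² + 4×13.17556)]/2
Discriminant: 59.29 + 4×13.17556 = 111.9922, √111.9922 = 10.5826
μ ≥ (7.7 + 10.5826)/2 = 9.1413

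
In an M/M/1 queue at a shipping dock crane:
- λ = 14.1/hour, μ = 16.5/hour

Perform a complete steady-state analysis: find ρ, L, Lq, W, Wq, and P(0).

Step 1: ρ = λ/μ = 14.1/16.5 = 0.8545
Step 2: L = λ/(μ-λ) = 14.1/2.40 = 5.8750
Step 3: Lq = λ²/(μ(μ-λ)) = 198.81/(16.5×2.40) = 5.0205
Step 4: W = 1/(μ-λ) = 1/2.40 = 0.41667
Step 5: Wq = λ/(μ(μ-λ)) = 14.1/(16.5×2.40) = 0.3561
Step 6: P(0) = 1-ρ = 0.1455
Verify: L = λW = 14.1×0.41667 = 5.8750 ✔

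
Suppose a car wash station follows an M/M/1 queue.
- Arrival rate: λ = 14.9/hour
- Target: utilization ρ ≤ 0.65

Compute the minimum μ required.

ρ = λ/μ, so μ = λ/ρ
μ ≥ 14.9/0.65 = 22.9231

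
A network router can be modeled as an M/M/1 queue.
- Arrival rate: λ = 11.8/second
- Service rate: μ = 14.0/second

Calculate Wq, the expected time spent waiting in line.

First, compute utilization: ρ = λ/μ = 11.8/14.0 = 0.8429
For M/M/1: Wq = λ/(μ(μ-λ))
Wq = 11.8/(14.0 × (14.0-11.8))
Wq = 11.8/(14.0 × 2.20)
Wq = 0.3831 seconds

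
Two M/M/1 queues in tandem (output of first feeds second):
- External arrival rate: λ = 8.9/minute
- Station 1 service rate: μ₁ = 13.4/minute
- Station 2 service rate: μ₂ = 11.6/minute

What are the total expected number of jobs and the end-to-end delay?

By Jackson's theorem, each station behaves as independent M/M/1.
Station 1: ρ₁ = 8.9/13.4 = 0.6642, L₁ = ρ₁/(1-ρ₁) = λ/(μ₁-λ) = 8.9/4.50 = 1.9778
Station 2: ρ₂ = 8.9/11.6 = 0.7672, L₂ = ρ₂/(1-ρ₂) = λ/(μ₂-λ) = 8.9/2.70 = 3.2963
Total: L = L₁ + L₂ = 1.9778 + 3.2963 = 5.2741
W = L/λ = 5.2741/8.9 = 0.5926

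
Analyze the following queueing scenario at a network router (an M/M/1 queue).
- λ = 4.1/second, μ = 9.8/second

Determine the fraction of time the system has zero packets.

ρ = λ/μ = 4.1/9.8 = 0.4184
P(0) = 1 - ρ = 1 - 0.4184 = 0.5816
The server is idle 58.16% of the time.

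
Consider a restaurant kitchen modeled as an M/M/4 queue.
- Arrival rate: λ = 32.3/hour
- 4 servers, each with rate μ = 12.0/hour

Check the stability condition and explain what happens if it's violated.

Stability requires ρ = λ/(cμ) < 1
ρ = 32.3/(4 × 12.0) = 32.3/48.00 = 0.6729
Since 0.6729 < 1, the system is STABLE.
The servers are busy 67.29% of the time.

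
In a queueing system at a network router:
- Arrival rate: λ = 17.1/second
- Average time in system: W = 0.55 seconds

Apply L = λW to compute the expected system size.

Little's Law: L = λW
L = 17.1 × 0.55 = 9.4050 packets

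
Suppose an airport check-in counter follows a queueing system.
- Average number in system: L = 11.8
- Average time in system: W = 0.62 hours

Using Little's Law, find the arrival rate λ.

Little's Law: L = λW, so λ = L/W
λ = 11.8/0.62 = 19.0323 passengers/hour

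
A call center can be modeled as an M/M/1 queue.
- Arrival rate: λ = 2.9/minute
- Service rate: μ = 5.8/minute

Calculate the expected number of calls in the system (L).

ρ = λ/μ = 2.9/5.8 = 0.5000
For M/M/1: L = λ/(μ-λ)
L = 2.9/(5.8-2.9) = 2.9/2.90
L = 1.0000 calls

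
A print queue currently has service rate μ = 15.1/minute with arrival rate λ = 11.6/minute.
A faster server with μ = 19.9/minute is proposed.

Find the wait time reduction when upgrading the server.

System 1: ρ₁ = 11.6/15.1 = 0.7682, W₁ = 1/(15.1-11.6) = 0.28571
System 2: ρ₂ = 11.6/19.9 = 0.5829, W₂ = 1/(19.9-11.6) = 0.12048
Improvement: (W₁-W₂)/W₁ = (0.28571-0.12048)/0.28571 = 57.83%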